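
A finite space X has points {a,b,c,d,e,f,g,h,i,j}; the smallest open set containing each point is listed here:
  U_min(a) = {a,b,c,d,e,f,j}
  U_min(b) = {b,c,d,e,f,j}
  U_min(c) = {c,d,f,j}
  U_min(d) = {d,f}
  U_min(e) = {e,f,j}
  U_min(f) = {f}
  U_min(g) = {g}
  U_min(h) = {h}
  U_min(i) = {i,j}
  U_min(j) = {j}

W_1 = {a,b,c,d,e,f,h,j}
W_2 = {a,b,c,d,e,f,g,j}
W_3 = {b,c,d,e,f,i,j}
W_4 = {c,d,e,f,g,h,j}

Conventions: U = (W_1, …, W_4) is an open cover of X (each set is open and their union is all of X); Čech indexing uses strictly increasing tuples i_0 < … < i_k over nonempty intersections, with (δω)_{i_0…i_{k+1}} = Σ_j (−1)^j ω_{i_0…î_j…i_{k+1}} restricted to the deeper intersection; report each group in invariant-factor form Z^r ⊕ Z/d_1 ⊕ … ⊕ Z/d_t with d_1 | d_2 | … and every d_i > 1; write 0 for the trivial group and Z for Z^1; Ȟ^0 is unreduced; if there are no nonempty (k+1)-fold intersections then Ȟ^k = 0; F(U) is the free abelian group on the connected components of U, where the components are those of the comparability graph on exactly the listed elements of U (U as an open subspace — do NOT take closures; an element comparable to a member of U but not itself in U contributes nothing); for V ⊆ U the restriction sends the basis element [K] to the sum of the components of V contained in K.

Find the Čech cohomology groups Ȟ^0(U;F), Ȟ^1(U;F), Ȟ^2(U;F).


cover nerve:
  W12={a,b,c,d,e,f,j} W13={b,c,d,e,f,j} W14={c,d,e,f,h,j} W23={b,c,d,e,f,j} W24={c,d,e,f,g,j} W34={c,d,e,f,j}
  W123={b,c,d,e,f,j} W124={c,d,e,f,j} W134={c,d,e,f,j} W234={c,d,e,f,j}
  W1234={c,d,e,f,j}
components per intersection:
  W1: {a,b,c,d,e,f,j} {h}
  W2: {a,b,c,d,e,f,j} {g}
  W3: {b,c,d,e,f,i,j}
  W4: {c,d,e,f,j} {g} {h}
  W12: {a,b,c,d,e,f,j}
  W13: {b,c,d,e,f,j}
  W14: {c,d,e,f,j} {h}
  W23: {b,c,d,e,f,j}
  W24: {c,d,e,f,j} {g}
  W34: {c,d,e,f,j}
  W123: {b,c,d,e,f,j}
  W124: {c,d,e,f,j}
  W134: {c,d,e,f,j}
  W234: {c,d,e,f,j}
  W1234: {c,d,e,f,j}
C dims 8,8,4,1; δ0: rk 5, SNF 1^5; δ1: rk 3, SNF 1^3; δ2: rk 1, SNF 1^1
Ȟ^0: (8−5)−0=3 ⇒ Z^3
Ȟ^1: (8−3)−5=0 ⇒ 0
Ȟ^2: (4−1)−3=0 ⇒ 0

Ȟ^0(U;F) ≅ Z^3, Ȟ^1(U;F) ≅ 0, Ȟ^2(U;F) ≅ 0


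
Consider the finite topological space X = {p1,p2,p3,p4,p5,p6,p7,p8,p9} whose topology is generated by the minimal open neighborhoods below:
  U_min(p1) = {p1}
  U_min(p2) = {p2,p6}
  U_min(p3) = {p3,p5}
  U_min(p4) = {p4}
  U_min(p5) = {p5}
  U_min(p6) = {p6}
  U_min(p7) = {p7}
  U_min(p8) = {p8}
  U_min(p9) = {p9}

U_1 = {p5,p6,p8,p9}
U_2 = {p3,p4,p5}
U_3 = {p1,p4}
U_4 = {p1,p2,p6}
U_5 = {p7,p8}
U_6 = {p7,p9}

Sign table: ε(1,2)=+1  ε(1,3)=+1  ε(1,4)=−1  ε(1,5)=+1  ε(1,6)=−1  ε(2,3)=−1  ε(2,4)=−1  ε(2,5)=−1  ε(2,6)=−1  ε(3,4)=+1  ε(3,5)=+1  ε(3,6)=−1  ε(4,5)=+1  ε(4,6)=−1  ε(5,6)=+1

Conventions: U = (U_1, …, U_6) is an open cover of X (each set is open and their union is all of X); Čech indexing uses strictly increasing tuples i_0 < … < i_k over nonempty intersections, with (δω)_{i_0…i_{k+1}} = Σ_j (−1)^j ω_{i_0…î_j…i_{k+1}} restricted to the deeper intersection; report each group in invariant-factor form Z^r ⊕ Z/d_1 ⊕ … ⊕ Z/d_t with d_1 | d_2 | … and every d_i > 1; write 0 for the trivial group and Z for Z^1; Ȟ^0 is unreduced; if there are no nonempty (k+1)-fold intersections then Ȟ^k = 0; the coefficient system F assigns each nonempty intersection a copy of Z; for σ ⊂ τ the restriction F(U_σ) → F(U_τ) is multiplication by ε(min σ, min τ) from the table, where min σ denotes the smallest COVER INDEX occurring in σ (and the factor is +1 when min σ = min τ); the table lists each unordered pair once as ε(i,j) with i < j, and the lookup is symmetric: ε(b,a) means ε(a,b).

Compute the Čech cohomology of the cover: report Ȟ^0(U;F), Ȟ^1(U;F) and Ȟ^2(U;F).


Ȟ^0 = 0, Ȟ^1 = Z ⊕ Z/2 and Ȟ^2 = 0

nonempty overlaps:
  U12={p5} U14={p6} U15={p8} U16={p9} U23={p4} U34={p1} U56={p7}
C dims 6,7; δ0: rk 6, SNF 1^5·2
degree 0: 6−6−0 = 0 → Ȟ^0 ≅ 0
degree 1: 7−0−6 = 1 plus torsion [2] → Ȟ^1 ≅ Z ⊕ Z/2
degree 2: 0−0−0 = 0 → Ȟ^2 ≅ 0


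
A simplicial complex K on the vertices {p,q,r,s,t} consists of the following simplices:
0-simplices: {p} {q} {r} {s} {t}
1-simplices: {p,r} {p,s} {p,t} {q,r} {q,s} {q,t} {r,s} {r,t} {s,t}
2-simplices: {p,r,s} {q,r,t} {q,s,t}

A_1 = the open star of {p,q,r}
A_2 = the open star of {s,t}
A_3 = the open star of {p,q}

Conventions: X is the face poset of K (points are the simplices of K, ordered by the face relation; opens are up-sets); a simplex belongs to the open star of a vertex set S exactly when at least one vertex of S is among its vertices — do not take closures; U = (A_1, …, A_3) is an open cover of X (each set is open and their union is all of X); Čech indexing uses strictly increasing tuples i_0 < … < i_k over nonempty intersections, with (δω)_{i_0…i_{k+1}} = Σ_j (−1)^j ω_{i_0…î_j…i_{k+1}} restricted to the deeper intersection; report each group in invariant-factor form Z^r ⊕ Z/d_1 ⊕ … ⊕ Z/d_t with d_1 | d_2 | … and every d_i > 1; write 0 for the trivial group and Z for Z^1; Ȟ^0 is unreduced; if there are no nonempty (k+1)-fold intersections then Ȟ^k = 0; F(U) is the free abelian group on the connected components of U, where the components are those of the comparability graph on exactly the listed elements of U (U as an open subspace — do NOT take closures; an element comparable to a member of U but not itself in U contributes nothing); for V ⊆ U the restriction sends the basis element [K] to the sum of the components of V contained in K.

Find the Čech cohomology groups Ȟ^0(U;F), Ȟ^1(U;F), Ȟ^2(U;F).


Ȟ^0 ≅ Z; Ȟ^1 ≅ Z^2; Ȟ^2 ≅ 0

nonempty overlaps:
  A1={{p},{q},{r},{p,r},{p,s},{p,t},{q,r},{q,s},{q,t},{r,s},{r,t},{p,r,s},{q,r,t},{q,s,t}} A2={{s},{t},{p,s},{p,t},{q,s},{q,t},{r,s},{r,t},{s,t},{p,r,s},{q,r,t},{q,s,t}} A3={{p},{q},{p,r},{p,s},{p,t},{q,r},{q,s},{q,t},{p,r,s},{q,r,t},{q,s,t}}
  A12={{p,s},{p,t},{q,s},{q,t},{r,s},{r,t},{p,r,s},{q,r,t},{q,s,t}} A13={{p},{q},{p,r},{p,s},{p,t},{q,r},{q,s},{q,t},{p,r,s},{q,r,t},{q,s,t}} A23={{p,s},{p,t},{q,s},{q,t},{p,r,s},{q,r,t},{q,s,t}}
  A123={{p,s},{p,t},{q,s},{q,t},{p,r,s},{q,r,t},{q,s,t}}
components per intersection:
  A1: {{p},{q},{r},{p,r},{p,s},{p,t},{q,r},{q,s},{q,t},{r,s},{r,t},{p,r,s},{q,r,t},{q,s,t}}
  A2: {{s},{t},{p,s},{p,t},{q,s},{q,t},{r,s},{r,t},{s,t},{p,r,s},{q,r,t},{q,s,t}}
  A3: {{p},{p,r},{p,s},{p,t},{p,r,s}} {{q},{q,r},{q,s},{q,t},{q,r,t},{q,s,t}}
  A12: {{p,s},{r,s},{p,r,s}} {{p,t}} {{q,s},{q,t},{r,t},{q,r,t},{q,s,t}}
  A13: {{p},{p,r},{p,s},{p,t},{p,r,s}} {{q},{q,r},{q,s},{q,t},{q,r,t},{q,s,t}}
  A23: {{p,s},{p,r,s}} {{p,t}} {{q,s},{q,t},{q,r,t},{q,s,t}}
  A123: {{p,s},{p,r,s}} {{p,t}} {{q,s},{q,t},{q,r,t},{q,s,t}}
C dims 4,8,3; δ0: rk 3, SNF 1^3; δ1: rk 3, SNF 1^3
degree 0: 4−3−0 = 1 → Ȟ^0 ≅ Z
degree 1: 8−3−3 = 2 → Ȟ^1 ≅ Z^2
degree 2: 3−0−3 = 0 → Ȟ^2 ≅ 0


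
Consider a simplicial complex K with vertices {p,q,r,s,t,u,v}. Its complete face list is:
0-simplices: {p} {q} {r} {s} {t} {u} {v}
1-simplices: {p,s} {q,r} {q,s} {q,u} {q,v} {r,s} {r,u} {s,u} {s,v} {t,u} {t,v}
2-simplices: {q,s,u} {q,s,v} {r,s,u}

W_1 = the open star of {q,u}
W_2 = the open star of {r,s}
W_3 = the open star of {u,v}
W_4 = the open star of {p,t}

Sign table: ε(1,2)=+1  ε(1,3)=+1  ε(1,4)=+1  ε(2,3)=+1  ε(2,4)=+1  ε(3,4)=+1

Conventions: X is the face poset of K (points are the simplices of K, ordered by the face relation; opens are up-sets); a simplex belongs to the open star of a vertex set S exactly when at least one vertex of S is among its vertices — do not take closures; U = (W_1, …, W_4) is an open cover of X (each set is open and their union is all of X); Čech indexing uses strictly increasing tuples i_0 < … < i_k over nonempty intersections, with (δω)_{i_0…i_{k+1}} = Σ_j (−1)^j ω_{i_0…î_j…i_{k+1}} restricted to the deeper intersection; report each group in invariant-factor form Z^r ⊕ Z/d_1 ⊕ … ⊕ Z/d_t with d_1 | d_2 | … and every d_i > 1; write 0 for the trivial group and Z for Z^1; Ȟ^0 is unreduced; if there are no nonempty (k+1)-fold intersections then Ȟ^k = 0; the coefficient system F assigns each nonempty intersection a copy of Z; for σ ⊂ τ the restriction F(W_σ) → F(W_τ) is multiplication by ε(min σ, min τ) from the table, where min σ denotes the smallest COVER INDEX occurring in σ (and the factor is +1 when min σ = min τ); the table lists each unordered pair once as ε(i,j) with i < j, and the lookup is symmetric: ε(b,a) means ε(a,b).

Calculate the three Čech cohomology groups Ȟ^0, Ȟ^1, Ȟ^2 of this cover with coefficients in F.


nerve simplices:
  W1={{q},{u},{q,r},{q,s},{q,u},{q,v},{r,u},{s,u},{t,u},{q,s,u},{q,s,v},{r,s,u}} W2={{r},{s},{p,s},{q,r},{q,s},{r,s},{r,u},{s,u},{s,v},{q,s,u},{q,s,v},{r,s,u}} W3={{u},{v},{q,u},{q,v},{r,u},{s,u},{s,v},{t,u},{t,v},{q,s,u},{q,s,v},{r,s,u}} W4={{p},{t},{p,s},{t,u},{t,v}}
  W12={{q,r},{q,s},{r,u},{s,u},{q,s,u},{q,s,v},{r,s,u}} W13={{u},{q,u},{q,v},{r,u},{s,u},{t,u},{q,s,u},{q,s,v},{r,s,u}} W14={{t,u}} W23={{r,u},{s,u},{s,v},{q,s,u},{q,s,v},{r,s,u}} W24={{p,s}} W34={{t,u},{t,v}}
  W123={{r,u},{s,u},{q,s,u},{q,s,v},{r,s,u}} W134={{t,u}}
C dims 4,6,2; δ0: rk 3, SNF 1^3; δ1: rk 2, SNF 1^2
degree 0: 4−3−0 = 1 → Ȟ^0 ≅ Z
degree 1: 6−2−3 = 1 → Ȟ^1 ≅ Z
degree 2: 2−0−2 = 0 → Ȟ^2 ≅ 0

Ȟ^0(U;F) ≅ Z,  Ȟ^1(U;F) ≅ Z,  Ȟ^2(U;F) ≅ 0


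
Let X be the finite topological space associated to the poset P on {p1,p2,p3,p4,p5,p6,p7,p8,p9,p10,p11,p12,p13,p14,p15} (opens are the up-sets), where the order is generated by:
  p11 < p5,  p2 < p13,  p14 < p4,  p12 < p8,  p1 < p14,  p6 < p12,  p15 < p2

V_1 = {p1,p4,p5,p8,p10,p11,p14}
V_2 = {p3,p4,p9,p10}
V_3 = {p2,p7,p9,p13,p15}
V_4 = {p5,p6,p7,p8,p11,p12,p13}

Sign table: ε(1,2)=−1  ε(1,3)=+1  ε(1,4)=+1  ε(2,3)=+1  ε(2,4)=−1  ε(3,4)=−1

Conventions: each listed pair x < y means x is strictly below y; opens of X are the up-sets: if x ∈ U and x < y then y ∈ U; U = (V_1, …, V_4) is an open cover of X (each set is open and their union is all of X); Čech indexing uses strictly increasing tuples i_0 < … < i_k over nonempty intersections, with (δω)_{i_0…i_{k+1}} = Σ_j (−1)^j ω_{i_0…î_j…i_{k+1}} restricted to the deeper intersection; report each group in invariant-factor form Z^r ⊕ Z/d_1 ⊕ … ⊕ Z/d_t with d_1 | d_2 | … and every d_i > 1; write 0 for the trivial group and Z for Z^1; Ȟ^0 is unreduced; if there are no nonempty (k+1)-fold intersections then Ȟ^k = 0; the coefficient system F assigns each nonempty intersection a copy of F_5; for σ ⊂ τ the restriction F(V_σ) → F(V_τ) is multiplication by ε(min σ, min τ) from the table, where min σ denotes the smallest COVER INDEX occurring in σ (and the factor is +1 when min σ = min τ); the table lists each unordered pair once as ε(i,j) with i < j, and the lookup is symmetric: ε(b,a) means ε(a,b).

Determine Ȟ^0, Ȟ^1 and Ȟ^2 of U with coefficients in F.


Ȟ^0 ≅ Z/5, Ȟ^1 ≅ Z/5 and Ȟ^2 ≅ 0

cover nerve:
  V12={p4,p10} V14={p5,p8,p11} V23={p9} V34={p7,p13}
C dims 4,4; δ0: rk_F5 3
Ȟ^0: (4−3)−0=1 ⇒ Z/5
Ȟ^1: (4−0)−3=1 ⇒ Z/5
Ȟ^2: (0−0)−0=0 ⇒ 0


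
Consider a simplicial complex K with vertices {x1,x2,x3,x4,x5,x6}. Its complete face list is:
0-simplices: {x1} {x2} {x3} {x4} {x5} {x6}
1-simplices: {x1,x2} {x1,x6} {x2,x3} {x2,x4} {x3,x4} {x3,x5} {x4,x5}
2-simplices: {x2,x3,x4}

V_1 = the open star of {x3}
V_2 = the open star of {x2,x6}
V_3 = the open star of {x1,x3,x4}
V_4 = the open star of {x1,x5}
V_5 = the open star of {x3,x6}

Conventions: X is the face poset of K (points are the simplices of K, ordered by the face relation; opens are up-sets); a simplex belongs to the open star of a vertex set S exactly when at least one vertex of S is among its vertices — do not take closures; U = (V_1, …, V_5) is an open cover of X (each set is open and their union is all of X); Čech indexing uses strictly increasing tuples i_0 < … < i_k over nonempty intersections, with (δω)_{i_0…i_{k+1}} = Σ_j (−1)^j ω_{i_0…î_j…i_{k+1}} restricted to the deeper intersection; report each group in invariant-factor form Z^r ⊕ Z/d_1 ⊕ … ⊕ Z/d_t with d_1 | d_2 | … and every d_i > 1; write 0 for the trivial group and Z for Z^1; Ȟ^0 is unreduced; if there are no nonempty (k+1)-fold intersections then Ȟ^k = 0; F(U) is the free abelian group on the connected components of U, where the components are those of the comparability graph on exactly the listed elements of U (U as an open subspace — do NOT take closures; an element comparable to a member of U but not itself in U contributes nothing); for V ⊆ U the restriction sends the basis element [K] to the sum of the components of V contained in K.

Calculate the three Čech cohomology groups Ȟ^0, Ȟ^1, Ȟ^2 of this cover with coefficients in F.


nonempty intersections:
  V1={{x3},{x2,x3},{x3,x4},{x3,x5},{x2,x3,x4}} V2={{x2},{x6},{x1,x2},{x1,x6},{x2,x3},{x2,x4},{x2,x3,x4}} V3={{x1},{x3},{x4},{x1,x2},{x1,x6},{x2,x3},{x2,x4},{x3,x4},{x3,x5},{x4,x5},{x2,x3,x4}} V4={{x1},{x5},{x1,x2},{x1,x6},{x3,x5},{x4,x5}} V5={{x3},{x6},{x1,x6},{x2,x3},{x3,x4},{x3,x5},{x2,x3,x4}}
  V12={{x2,x3},{x2,x3,x4}} V13={{x3},{x2,x3},{x3,x4},{x3,x5},{x2,x3,x4}} V14={{x3,x5}} V15={{x3},{x2,x3},{x3,x4},{x3,x5},{x2,x3,x4}} V23={{x1,x2},{x1,x6},{x2,x3},{x2,x4},{x2,x3,x4}} V24={{x1,x2},{x1,x6}} V25={{x6},{x1,x6},{x2,x3},{x2,x3,x4}} V34={{x1},{x1,x2},{x1,x6},{x3,x5},{x4,x5}} V35={{x3},{x1,x6},{x2,x3},{x3,x4},{x3,x5},{x2,x3,x4}} V45={{x1,x6},{x3,x5}}
  V123={{x2,x3},{x2,x3,x4}} V125={{x2,x3},{x2,x3,x4}} V134={{x3,x5}} V135={{x3},{x2,x3},{x3,x4},{x3,x5},{x2,x3,x4}} V145={{x3,x5}} V234={{x1,x2},{x1,x6}} V235={{x1,x6},{x2,x3},{x2,x3,x4}} V245={{x1,x6}} V345={{x1,x6},{x3,x5}}
  V1235={{x2,x3},{x2,x3,x4}} V1345={{x3,x5}} V2345={{x1,x6}}
components per intersection:
  V1: {{x3},{x2,x3},{x3,x4},{x3,x5},{x2,x3,x4}}
  V2: {{x2},{x1,x2},{x2,x3},{x2,x4},{x2,x3,x4}} {{x6},{x1,x6}}
  V3: {{x1},{x1,x2},{x1,x6}} {{x3},{x4},{x2,x3},{x2,x4},{x3,x4},{x3,x5},{x4,x5},{x2,x3,x4}}
  V4: {{x1},{x1,x2},{x1,x6}} {{x5},{x3,x5},{x4,x5}}
  V5: {{x3},{x2,x3},{x3,x4},{x3,x5},{x2,x3,x4}} {{x6},{x1,x6}}
  V12: {{x2,x3},{x2,x3,x4}}
  V13: {{x3},{x2,x3},{x3,x4},{x3,x5},{x2,x3,x4}}
  V14: {{x3,x5}}
  V15: {{x3},{x2,x3},{x3,x4},{x3,x5},{x2,x3,x4}}
  V23: {{x1,x2}} {{x1,x6}} {{x2,x3},{x2,x4},{x2,x3,x4}}
  V24: {{x1,x2}} {{x1,x6}}
  V25: {{x6},{x1,x6}} {{x2,x3},{x2,x3,x4}}
  V34: {{x1},{x1,x2},{x1,x6}} {{x3,x5}} {{x4,x5}}
  V35: {{x3},{x2,x3},{x3,x4},{x3,x5},{x2,x3,x4}} {{x1,x6}}
  V45: {{x1,x6}} {{x3,x5}}
  V123: {{x2,x3},{x2,x3,x4}}
  V125: {{x2,x3},{x2,x3,x4}}
  V134: {{x3,x5}}
  V135: {{x3},{x2,x3},{x3,x4},{x3,x5},{x2,x3,x4}}
  V145: {{x3,x5}}
  V234: {{x1,x2}} {{x1,x6}}
  V235: {{x1,x6}} {{x2,x3},{x2,x3,x4}}
  V245: {{x1,x6}}
  V345: {{x1,x6}} {{x3,x5}}
  V1235: {{x2,x3},{x2,x3,x4}}
  V1345: {{x3,x5}}
  V2345: {{x1,x6}}
C dims 9,18,12,3; δ0: rk 8, SNF 1^8; δ1: rk 9, SNF 1^9; δ2: rk 3, SNF 1^3
Ȟ^0: (9−8)−0=1 ⇒ Z
Ȟ^1: (18−9)−8=1 ⇒ Z
Ȟ^2: (12−3)−9=0 ⇒ 0

Ȟ^0 = Z; Ȟ^1 = Z; Ȟ^2 = 0


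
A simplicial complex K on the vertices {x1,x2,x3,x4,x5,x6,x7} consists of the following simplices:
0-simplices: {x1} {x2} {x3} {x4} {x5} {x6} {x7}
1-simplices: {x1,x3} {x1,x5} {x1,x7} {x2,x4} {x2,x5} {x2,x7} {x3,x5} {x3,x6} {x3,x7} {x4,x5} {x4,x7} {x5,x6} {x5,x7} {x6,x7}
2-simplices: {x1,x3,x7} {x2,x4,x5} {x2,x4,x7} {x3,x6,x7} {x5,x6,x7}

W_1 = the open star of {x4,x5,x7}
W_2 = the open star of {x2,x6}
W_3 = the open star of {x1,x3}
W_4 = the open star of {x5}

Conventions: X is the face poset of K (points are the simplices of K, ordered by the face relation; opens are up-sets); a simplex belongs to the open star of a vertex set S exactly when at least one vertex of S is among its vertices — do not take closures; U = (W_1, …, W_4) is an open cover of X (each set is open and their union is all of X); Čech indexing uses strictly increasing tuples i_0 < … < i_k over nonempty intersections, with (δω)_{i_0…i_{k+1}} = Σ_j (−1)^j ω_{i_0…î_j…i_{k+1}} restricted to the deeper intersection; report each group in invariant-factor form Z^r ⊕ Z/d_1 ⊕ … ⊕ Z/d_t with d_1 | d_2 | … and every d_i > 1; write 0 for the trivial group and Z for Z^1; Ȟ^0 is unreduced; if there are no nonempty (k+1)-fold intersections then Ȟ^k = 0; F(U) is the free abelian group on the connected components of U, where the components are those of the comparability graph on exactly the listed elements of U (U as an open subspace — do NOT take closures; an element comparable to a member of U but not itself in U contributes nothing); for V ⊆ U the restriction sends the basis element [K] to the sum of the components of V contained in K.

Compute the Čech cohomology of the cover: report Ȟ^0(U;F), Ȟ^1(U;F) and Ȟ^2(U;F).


Ȟ^0(U;F) ≅ Z; Ȟ^1(U;F) ≅ Z^2; Ȟ^2(U;F) ≅ 0

nonempty overlaps:
  W1={{x4},{x5},{x7},{x1,x5},{x1,x7},{x2,x4},{x2,x5},{x2,x7},{x3,x5},{x3,x7},{x4,x5},{x4,x7},{x5,x6},{x5,x7},{x6,x7},{x1,x3,x7},{x2,x4,x5},{x2,x4,x7},{x3,x6,x7},{x5,x6,x7}} W2={{x2},{x6},{x2,x4},{x2,x5},{x2,x7},{x3,x6},{x5,x6},{x6,x7},{x2,x4,x5},{x2,x4,x7},{x3,x6,x7},{x5,x6,x7}} W3={{x1},{x3},{x1,x3},{x1,x5},{x1,x7},{x3,x5},{x3,x6},{x3,x7},{x1,x3,x7},{x3,x6,x7}} W4={{x5},{x1,x5},{x2,x5},{x3,x5},{x4,x5},{x5,x6},{x5,x7},{x2,x4,x5},{x5,x6,x7}}
  W12={{x2,x4},{x2,x5},{x2,x7},{x5,x6},{x6,x7},{x2,x4,x5},{x2,x4,x7},{x3,x6,x7},{x5,x6,x7}} W13={{x1,x5},{x1,x7},{x3,x5},{x3,x7},{x1,x3,x7},{x3,x6,x7}} W14={{x5},{x1,x5},{x2,x5},{x3,x5},{x4,x5},{x5,x6},{x5,x7},{x2,x4,x5},{x5,x6,x7}} W23={{x3,x6},{x3,x6,x7}} W24={{x2,x5},{x5,x6},{x2,x4,x5},{x5,x6,x7}} W34={{x1,x5},{x3,x5}}
  W123={{x3,x6,x7}} W124={{x2,x5},{x5,x6},{x2,x4,x5},{x5,x6,x7}} W134={{x1,x5},{x3,x5}}
components per intersection:
  W1: {{x4},{x5},{x7},{x1,x5},{x1,x7},{x2,x4},{x2,x5},{x2,x7},{x3,x5},{x3,x7},{x4,x5},{x4,x7},{x5,x6},{x5,x7},{x6,x7},{x1,x3,x7},{x2,x4,x5},{x2,x4,x7},{x3,x6,x7},{x5,x6,x7}}
  W2: {{x2},{x2,x4},{x2,x5},{x2,x7},{x2,x4,x5},{x2,x4,x7}} {{x6},{x3,x6},{x5,x6},{x6,x7},{x3,x6,x7},{x5,x6,x7}}
  W3: {{x1},{x3},{x1,x3},{x1,x5},{x1,x7},{x3,x5},{x3,x6},{x3,x7},{x1,x3,x7},{x3,x6,x7}}
  W4: {{x5},{x1,x5},{x2,x5},{x3,x5},{x4,x5},{x5,x6},{x5,x7},{x2,x4,x5},{x5,x6,x7}}
  W12: {{x2,x4},{x2,x5},{x2,x7},{x2,x4,x5},{x2,x4,x7}} {{x5,x6},{x6,x7},{x3,x6,x7},{x5,x6,x7}}
  W13: {{x1,x5}} {{x1,x7},{x3,x7},{x1,x3,x7},{x3,x6,x7}} {{x3,x5}}
  W14: {{x5},{x1,x5},{x2,x5},{x3,x5},{x4,x5},{x5,x6},{x5,x7},{x2,x4,x5},{x5,x6,x7}}
  W23: {{x3,x6},{x3,x6,x7}}
  W24: {{x2,x5},{x2,x4,x5}} {{x5,x6},{x5,x6,x7}}
  W34: {{x1,x5}} {{x3,x5}}
  W123: {{x3,x6,x7}}
  W124: {{x2,x5},{x2,x4,x5}} {{x5,x6},{x5,x6,x7}}
  W134: {{x1,x5}} {{x3,x5}}
C dims 5,11,5; δ0: rk 4, SNF 1^4; δ1: rk 5, SNF 1^5
degree 0: 5−4−0 = 1 → Ȟ^0 ≅ Z
degree 1: 11−5−4 = 2 → Ȟ^1 ≅ Z^2
degree 2: 5−0−5 = 0 → Ȟ^2 ≅ 0


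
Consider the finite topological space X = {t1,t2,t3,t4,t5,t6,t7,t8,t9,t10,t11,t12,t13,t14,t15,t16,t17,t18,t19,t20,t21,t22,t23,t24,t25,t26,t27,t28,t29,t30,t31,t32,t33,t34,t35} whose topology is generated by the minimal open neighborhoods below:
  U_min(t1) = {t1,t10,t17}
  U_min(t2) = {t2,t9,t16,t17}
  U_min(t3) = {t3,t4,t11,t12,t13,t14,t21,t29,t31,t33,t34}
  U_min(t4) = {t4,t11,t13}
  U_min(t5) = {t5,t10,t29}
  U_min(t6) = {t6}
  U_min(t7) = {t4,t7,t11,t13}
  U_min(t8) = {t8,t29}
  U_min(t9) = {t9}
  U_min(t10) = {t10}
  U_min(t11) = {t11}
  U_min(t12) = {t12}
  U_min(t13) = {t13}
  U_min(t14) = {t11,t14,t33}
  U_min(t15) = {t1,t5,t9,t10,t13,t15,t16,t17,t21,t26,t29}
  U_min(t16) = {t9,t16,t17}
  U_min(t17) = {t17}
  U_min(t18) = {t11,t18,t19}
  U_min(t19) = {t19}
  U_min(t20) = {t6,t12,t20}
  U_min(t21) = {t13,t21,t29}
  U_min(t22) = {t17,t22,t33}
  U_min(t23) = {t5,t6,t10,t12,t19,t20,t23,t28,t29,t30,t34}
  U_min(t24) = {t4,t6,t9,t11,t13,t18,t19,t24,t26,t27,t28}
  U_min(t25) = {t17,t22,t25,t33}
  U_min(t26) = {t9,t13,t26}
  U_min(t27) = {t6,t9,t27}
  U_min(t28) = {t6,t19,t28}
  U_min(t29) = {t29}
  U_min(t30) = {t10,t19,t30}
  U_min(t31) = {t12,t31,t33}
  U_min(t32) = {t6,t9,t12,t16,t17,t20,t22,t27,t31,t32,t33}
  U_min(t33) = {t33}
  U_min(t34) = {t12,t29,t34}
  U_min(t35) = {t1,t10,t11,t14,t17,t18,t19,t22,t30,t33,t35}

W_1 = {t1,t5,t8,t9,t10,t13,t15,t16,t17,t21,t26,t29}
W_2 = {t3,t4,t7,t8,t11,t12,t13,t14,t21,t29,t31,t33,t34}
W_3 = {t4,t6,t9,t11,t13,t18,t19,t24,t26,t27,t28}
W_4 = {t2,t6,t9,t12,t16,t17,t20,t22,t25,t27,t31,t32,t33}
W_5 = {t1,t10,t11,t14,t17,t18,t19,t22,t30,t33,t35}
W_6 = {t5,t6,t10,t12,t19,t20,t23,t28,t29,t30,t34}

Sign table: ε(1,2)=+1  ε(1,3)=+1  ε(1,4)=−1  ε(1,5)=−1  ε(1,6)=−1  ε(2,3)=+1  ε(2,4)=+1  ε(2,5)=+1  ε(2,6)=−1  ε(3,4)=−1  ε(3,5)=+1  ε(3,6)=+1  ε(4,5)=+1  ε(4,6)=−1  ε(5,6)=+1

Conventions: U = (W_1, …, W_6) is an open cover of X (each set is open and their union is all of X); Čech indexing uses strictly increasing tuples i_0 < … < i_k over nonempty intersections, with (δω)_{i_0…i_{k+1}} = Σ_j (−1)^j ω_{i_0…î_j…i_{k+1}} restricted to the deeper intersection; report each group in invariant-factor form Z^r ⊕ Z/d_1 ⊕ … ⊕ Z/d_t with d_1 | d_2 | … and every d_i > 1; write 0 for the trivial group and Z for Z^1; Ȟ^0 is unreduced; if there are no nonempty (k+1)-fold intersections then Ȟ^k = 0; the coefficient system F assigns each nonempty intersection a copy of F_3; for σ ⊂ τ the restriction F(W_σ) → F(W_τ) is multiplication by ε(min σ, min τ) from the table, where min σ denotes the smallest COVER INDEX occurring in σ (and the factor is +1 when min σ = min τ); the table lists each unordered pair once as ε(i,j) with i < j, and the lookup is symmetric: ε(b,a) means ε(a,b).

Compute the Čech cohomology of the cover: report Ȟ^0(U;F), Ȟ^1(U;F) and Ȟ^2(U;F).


cover nerve:
  W12={t8,t13,t21,t29} W13={t9,t13,t26} W14={t9,t16,t17} W15={t1,t10,t17} W16={t5,t10,t29} W23={t4,t11,t13} W24={t12,t31,t33} W25={t11,t14,t33} W26={t12,t29,t34} W34={t6,t9,t27} W35={t11,t18,t19} W36={t6,t19,t28} W45={t17,t22,t33} W46={t6,t12,t20} W56={t10,t19,t30}
  W123={t13} W126={t29} W134={t9} W145={t17} W156={t10} W235={t11} W245={t33} W246={t12} W346={t6} W356={t19}
C dims 6,15,10; δ0: rk_F3 6; δ1: rk_F3 9
Ȟ^0: (6−6)−0=0 ⇒ 0
Ȟ^1: (15−9)−6=0 ⇒ 0
Ȟ^2: (10−0)−9=1 ⇒ Z/3

Ȟ^0(U;F) ≅ 0, Ȟ^1(U;F) ≅ 0, Ȟ^2(U;F) ≅ Z/3


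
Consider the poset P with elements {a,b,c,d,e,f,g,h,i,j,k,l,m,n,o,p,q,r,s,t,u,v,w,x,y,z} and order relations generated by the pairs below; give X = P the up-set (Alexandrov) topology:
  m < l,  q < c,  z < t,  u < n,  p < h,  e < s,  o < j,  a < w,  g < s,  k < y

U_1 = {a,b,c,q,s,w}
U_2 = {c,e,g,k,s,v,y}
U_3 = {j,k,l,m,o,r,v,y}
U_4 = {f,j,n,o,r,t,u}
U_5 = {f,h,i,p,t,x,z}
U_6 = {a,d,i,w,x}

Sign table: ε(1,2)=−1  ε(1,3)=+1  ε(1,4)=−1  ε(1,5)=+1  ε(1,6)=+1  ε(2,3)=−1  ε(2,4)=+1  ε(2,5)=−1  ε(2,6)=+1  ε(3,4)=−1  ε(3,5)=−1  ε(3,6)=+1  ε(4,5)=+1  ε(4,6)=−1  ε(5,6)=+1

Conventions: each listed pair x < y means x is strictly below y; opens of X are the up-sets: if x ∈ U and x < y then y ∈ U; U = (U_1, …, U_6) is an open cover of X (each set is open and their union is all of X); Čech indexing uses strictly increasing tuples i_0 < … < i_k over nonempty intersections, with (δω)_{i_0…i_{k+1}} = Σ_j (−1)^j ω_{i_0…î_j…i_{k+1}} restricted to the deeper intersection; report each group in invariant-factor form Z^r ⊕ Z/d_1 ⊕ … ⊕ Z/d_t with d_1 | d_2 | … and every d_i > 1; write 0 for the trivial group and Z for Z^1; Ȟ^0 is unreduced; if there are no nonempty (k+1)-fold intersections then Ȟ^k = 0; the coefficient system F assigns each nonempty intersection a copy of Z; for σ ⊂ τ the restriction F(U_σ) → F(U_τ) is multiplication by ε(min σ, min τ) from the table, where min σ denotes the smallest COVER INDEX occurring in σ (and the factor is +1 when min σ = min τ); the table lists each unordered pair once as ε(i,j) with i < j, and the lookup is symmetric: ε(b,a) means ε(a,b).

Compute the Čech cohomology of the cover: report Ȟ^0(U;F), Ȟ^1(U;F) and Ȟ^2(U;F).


nerve of the cover:
  U12={c,s} U16={a,w} U23={k,v,y} U34={j,o,r} U45={f,t} U56={i,x}
C dims 6,6; δ0: rk 6, SNF 1^5·2
Ȟ^0 = (6 − 6) − 0 = 0, so Ȟ^0 ≅ 0
Ȟ^1 = (6 − 0) − 6 = 0 plus torsion [2], so Ȟ^1 ≅ Z/2
Ȟ^2 = (0 − 0) − 0 = 0, so Ȟ^2 ≅ 0

Ȟ^0 = 0; Ȟ^1 = Z/2; Ȟ^2 = 0


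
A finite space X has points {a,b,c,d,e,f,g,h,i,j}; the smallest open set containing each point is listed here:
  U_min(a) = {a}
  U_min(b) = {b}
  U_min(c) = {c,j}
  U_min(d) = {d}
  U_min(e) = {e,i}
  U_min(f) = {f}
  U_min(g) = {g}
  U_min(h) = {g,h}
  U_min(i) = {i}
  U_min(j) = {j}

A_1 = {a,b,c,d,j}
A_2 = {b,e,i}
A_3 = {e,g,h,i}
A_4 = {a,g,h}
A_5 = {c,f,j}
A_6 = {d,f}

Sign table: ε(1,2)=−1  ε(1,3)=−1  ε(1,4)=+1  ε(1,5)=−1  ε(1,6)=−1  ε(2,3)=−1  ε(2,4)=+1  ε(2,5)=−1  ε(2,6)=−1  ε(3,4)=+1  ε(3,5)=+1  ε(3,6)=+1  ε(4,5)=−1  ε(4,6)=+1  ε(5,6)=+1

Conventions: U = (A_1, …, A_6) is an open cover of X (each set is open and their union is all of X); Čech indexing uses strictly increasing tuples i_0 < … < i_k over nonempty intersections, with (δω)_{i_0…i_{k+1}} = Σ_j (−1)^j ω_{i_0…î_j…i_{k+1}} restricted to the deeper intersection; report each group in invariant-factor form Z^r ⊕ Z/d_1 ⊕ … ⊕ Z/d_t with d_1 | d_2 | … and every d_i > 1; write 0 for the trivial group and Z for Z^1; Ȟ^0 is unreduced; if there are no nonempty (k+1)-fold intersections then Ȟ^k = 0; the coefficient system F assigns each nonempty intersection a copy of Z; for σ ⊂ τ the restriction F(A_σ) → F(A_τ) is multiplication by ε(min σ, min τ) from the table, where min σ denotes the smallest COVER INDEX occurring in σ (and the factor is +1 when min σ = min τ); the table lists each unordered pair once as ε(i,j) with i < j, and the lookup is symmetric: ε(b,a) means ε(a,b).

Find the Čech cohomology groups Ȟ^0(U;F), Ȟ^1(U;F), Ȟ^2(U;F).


Ȟ^0 ≅ Z, Ȟ^1 ≅ Z^2, Ȟ^2 ≅ 0

nerve of the cover:
  A12={b} A14={a} A15={c,j} A16={d} A23={e,i} A34={g,h} A56={f}
C dims 6,7; δ0: rk 5, SNF 1^5
Ȟ^0 = (6 − 5) − 0 = 1, so Ȟ^0 ≅ Z
Ȟ^1 = (7 − 0) − 5 = 2, so Ȟ^1 ≅ Z^2
Ȟ^2 = (0 − 0) − 0 = 0, so Ȟ^2 ≅ 0


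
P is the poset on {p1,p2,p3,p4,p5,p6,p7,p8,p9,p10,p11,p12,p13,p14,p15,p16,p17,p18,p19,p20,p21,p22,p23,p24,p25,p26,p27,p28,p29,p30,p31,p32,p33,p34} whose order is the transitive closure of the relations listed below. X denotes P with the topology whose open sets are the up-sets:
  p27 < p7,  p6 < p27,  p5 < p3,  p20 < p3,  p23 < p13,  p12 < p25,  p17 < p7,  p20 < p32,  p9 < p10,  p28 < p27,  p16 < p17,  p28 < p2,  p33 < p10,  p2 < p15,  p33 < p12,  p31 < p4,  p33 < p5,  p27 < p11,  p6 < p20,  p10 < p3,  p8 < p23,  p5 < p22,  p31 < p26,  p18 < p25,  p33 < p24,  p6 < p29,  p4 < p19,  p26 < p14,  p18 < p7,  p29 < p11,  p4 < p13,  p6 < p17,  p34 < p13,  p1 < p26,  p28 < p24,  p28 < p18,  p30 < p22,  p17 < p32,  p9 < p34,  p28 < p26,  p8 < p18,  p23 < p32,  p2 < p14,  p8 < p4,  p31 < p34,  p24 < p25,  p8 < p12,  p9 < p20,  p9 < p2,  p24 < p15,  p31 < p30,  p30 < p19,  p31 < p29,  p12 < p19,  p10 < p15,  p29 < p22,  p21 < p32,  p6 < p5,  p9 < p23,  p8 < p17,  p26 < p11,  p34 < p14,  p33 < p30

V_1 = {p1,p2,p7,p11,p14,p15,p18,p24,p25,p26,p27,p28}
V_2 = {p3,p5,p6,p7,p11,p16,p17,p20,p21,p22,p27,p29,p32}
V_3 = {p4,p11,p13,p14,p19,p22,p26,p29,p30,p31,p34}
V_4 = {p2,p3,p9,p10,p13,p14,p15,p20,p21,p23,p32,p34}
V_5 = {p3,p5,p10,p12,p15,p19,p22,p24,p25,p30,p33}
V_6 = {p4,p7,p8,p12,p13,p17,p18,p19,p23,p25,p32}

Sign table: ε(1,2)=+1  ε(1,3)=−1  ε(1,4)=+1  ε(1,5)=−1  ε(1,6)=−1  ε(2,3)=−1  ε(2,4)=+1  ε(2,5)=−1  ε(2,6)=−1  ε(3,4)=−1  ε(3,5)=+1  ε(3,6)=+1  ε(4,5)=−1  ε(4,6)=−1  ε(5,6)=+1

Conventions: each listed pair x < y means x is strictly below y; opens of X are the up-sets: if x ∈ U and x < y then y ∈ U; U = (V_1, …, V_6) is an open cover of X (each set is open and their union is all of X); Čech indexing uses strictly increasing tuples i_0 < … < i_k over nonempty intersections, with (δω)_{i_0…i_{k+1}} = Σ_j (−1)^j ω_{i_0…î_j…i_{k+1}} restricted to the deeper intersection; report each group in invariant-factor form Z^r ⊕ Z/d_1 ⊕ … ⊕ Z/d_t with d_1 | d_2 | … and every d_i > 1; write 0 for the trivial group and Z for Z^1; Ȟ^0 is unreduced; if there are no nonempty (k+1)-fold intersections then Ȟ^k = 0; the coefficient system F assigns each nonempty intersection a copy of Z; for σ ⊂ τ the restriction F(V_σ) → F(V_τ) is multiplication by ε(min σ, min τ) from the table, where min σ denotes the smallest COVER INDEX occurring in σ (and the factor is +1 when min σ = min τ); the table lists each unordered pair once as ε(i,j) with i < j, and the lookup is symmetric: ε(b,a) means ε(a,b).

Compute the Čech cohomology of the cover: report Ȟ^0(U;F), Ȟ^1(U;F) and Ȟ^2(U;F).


nerve of the cover:
  V12={p7,p11,p27} V13={p11,p14,p26} V14={p2,p14,p15} V15={p15,p24,p25} V16={p7,p18,p25} V23={p11,p22,p29} V24={p3,p20,p21,p32} V25={p3,p5,p22} V26={p7,p17,p32} V34={p13,p14,p34} V35={p19,p22,p30} V36={p4,p13,p19} V45={p3,p10,p15} V46={p13,p23,p32} V56={p12,p19,p25}
  V123={p11} V126={p7} V134={p14} V145={p15} V156={p25} V235={p22} V245={p3} V246={p32} V346={p13} V356={p19}
C dims 6,15,10; δ0: rk 5, SNF 1^5; δ1: rk 10, SNF 1^9·2
Ȟ^0 = (6 − 5) − 0 = 1, so Ȟ^0 ≅ Z
Ȟ^1 = (15 − 10) − 5 = 0, so Ȟ^1 ≅ 0
Ȟ^2 = (10 − 0) − 10 = 0 plus torsion [2], so Ȟ^2 ≅ Z/2

Ȟ^0 = Z, Ȟ^1 = 0 and Ȟ^2 = Z/2


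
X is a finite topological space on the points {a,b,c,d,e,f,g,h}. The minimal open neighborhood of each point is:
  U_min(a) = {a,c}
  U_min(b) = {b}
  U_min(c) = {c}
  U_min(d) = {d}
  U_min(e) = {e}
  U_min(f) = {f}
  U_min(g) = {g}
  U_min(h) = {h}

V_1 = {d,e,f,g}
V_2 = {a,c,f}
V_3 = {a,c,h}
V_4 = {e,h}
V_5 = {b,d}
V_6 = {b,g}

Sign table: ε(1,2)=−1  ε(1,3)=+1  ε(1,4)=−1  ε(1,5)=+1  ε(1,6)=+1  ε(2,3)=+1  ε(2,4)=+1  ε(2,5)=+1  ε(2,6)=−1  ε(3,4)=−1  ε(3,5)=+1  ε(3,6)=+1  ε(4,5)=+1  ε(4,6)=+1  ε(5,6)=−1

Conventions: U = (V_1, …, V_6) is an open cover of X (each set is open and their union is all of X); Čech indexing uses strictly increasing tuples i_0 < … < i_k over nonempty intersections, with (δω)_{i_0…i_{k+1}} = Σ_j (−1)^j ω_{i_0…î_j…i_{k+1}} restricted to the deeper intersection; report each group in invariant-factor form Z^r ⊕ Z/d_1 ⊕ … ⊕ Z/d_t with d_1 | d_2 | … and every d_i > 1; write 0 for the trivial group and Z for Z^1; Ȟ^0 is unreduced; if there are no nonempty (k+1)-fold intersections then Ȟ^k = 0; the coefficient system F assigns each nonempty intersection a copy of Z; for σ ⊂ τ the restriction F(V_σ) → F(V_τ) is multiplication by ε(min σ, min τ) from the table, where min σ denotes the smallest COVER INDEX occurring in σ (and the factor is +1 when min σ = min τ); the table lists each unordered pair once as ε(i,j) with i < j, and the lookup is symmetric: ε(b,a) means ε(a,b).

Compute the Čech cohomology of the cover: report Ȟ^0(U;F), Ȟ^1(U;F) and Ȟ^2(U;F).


nerve simplices:
  V12={f} V14={e} V15={d} V16={g} V23={a,c} V34={h} V56={b}
C dims 6,7; δ0: rk 6, SNF 1^5·2
degree 0: 6−6−0 = 0 → Ȟ^0 ≅ 0
degree 1: 7−0−6 = 1 plus torsion [2] → Ȟ^1 ≅ Z ⊕ Z/2
degree 2: 0−0−0 = 0 → Ȟ^2 ≅ 0

Ȟ^0 ≅ 0,  Ȟ^1 ≅ Z ⊕ Z/2,  Ȟ^2 ≅ 0


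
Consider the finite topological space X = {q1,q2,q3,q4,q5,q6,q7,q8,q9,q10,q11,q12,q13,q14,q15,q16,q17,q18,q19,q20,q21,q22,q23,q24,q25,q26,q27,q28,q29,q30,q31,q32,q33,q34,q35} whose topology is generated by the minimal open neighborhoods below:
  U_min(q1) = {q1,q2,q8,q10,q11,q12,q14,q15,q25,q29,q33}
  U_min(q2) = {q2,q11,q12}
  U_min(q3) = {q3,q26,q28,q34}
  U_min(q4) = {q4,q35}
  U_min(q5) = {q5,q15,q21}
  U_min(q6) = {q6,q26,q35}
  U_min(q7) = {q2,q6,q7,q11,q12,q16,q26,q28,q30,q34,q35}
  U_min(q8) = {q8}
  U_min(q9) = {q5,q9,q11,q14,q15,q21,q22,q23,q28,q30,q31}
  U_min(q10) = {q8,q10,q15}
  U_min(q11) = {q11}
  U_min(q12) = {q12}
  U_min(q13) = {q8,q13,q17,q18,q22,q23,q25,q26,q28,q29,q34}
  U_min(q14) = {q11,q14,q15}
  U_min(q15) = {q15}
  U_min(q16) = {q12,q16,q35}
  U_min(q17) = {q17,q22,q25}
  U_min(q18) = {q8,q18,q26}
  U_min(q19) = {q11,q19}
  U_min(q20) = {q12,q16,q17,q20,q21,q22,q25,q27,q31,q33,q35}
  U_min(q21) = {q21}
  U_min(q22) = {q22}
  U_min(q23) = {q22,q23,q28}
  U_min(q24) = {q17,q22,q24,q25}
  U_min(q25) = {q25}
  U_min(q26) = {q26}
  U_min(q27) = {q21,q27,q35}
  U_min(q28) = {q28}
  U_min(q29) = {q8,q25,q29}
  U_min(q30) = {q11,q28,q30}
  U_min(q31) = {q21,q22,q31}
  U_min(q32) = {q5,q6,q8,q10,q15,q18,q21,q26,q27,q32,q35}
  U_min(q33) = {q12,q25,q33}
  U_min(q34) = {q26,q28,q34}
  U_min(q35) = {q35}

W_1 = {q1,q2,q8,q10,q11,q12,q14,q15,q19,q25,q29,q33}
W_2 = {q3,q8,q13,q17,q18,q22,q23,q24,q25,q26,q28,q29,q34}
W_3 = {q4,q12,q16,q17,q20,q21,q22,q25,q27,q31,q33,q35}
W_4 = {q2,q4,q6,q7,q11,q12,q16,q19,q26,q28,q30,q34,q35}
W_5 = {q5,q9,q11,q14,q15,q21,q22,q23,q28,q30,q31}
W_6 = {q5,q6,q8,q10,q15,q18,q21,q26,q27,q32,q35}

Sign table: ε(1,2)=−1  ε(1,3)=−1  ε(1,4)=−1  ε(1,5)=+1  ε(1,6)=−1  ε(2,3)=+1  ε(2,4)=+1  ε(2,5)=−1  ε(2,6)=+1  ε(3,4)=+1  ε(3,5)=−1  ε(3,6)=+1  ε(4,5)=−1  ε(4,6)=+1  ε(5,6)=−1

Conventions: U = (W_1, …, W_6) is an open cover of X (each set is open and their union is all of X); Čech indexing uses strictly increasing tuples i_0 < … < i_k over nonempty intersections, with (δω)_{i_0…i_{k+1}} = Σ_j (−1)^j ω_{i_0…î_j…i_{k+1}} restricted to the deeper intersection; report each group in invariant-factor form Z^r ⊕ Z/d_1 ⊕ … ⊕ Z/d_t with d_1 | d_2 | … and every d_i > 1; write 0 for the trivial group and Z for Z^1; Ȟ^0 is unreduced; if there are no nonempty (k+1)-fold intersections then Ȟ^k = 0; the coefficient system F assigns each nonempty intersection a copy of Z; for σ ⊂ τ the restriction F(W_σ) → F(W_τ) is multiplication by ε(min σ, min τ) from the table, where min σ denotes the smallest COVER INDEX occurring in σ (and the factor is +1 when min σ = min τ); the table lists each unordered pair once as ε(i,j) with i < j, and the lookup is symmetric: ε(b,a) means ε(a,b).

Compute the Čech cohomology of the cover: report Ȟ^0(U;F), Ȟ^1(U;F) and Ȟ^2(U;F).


Ȟ^0 = Z; Ȟ^1 = 0; Ȟ^2 = Z/2

nonempty intersections:
  W12={q8,q25,q29} W13={q12,q25,q33} W14={q2,q11,q12,q19} W15={q11,q14,q15} W16={q8,q10,q15} W23={q17,q22,q25} W24={q26,q28,q34} W25={q22,q23,q28} W26={q8,q18,q26} W34={q4,q12,q16,q35} W35={q21,q22,q31} W36={q21,q27,q35} W45={q11,q28,q30} W46={q6,q26,q35} W56={q5,q15,q21}
  W123={q25} W126={q8} W134={q12} W145={q11} W156={q15} W235={q22} W245={q28} W246={q26} W346={q35} W356={q21}
C dims 6,15,10; δ0: rk 5, SNF 1^5; δ1: rk 10, SNF 1^9·2
Ȟ^0: (6−5)−0=1 ⇒ Z
Ȟ^1: (15−10)−5=0 ⇒ 0
Ȟ^2: (10−0)−10=0 plus torsion [2] ⇒ Z/2


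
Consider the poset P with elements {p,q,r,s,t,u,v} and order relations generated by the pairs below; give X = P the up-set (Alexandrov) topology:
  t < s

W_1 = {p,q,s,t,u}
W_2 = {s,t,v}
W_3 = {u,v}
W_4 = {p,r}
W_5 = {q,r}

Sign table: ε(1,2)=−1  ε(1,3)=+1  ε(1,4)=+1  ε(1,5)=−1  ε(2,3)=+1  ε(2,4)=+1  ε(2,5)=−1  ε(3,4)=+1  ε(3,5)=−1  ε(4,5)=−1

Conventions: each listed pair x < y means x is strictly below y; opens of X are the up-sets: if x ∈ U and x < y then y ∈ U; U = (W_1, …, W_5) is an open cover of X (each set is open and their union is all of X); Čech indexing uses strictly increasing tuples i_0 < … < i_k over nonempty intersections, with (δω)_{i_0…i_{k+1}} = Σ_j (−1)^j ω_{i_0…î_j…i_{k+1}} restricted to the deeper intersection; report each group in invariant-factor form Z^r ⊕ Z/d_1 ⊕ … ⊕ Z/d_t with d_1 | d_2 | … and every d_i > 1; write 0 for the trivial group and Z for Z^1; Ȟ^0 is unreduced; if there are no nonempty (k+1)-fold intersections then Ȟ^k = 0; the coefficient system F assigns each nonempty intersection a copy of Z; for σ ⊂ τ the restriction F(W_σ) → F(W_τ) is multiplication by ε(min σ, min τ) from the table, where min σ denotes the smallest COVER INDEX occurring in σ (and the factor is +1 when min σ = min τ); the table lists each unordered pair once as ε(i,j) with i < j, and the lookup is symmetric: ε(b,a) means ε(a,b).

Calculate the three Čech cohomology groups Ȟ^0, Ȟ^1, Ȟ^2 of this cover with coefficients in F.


nonempty intersections:
  W12={s,t} W13={u} W14={p} W15={q} W23={v} W45={r}
C dims 5,6; δ0: rk 5, SNF 1^4·2
Ȟ^0: (5−5)−0=0 ⇒ 0
Ȟ^1: (6−0)−5=1 plus torsion [2] ⇒ Z ⊕ Z/2
Ȟ^2: (0−0)−0=0 ⇒ 0

Ȟ^0 = 0,  Ȟ^1 = Z ⊕ Z/2,  Ȟ^2 = 0


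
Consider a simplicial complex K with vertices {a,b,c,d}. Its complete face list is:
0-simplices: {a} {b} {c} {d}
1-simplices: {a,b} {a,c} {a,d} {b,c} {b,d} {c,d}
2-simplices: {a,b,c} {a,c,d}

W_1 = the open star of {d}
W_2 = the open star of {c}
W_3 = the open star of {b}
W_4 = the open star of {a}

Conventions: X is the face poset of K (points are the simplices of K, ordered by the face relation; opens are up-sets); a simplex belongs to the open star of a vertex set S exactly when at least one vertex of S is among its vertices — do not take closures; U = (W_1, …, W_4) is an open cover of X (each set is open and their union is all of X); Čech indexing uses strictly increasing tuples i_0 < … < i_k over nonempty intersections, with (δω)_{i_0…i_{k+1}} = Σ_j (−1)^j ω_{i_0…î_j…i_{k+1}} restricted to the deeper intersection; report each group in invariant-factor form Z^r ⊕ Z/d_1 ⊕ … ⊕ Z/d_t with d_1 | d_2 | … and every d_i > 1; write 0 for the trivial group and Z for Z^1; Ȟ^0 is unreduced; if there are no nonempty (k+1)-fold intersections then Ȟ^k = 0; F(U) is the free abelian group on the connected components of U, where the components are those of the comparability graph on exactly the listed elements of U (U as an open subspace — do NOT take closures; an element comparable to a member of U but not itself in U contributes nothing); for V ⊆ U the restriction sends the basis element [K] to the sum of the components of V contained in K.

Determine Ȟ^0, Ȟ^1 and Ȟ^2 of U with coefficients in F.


Ȟ^0 ≅ Z; Ȟ^1 ≅ Z; Ȟ^2 ≅ 0

nonempty intersections:
  W1={{d},{a,d},{b,d},{c,d},{a,c,d}} W2={{c},{a,c},{b,c},{c,d},{a,b,c},{a,c,d}} W3={{b},{a,b},{b,c},{b,d},{a,b,c}} W4={{a},{a,b},{a,c},{a,d},{a,b,c},{a,c,d}}
  W12={{c,d},{a,c,d}} W13={{b,d}} W14={{a,d},{a,c,d}} W23={{b,c},{a,b,c}} W24={{a,c},{a,b,c},{a,c,d}} W34={{a,b},{a,b,c}}
  W124={{a,c,d}} W234={{a,b,c}}
components per intersection:
  W1: {{d},{a,d},{b,d},{c,d},{a,c,d}}
  W2: {{c},{a,c},{b,c},{c,d},{a,b,c},{a,c,d}}
  W3: {{b},{a,b},{b,c},{b,d},{a,b,c}}
  W4: {{a},{a,b},{a,c},{a,d},{a,b,c},{a,c,d}}
  W12: {{c,d},{a,c,d}}
  W13: {{b,d}}
  W14: {{a,d},{a,c,d}}
  W23: {{b,c},{a,b,c}}
  W24: {{a,c},{a,b,c},{a,c,d}}
  W34: {{a,b},{a,b,c}}
  W124: {{a,c,d}}
  W234: {{a,b,c}}
C dims 4,6,2; δ0: rk 3, SNF 1^3; δ1: rk 2, SNF 1^2
Ȟ^0: (4−3)−0=1 ⇒ Z
Ȟ^1: (6−2)−3=1 ⇒ Z
Ȟ^2: (2−0)−2=0 ⇒ 0


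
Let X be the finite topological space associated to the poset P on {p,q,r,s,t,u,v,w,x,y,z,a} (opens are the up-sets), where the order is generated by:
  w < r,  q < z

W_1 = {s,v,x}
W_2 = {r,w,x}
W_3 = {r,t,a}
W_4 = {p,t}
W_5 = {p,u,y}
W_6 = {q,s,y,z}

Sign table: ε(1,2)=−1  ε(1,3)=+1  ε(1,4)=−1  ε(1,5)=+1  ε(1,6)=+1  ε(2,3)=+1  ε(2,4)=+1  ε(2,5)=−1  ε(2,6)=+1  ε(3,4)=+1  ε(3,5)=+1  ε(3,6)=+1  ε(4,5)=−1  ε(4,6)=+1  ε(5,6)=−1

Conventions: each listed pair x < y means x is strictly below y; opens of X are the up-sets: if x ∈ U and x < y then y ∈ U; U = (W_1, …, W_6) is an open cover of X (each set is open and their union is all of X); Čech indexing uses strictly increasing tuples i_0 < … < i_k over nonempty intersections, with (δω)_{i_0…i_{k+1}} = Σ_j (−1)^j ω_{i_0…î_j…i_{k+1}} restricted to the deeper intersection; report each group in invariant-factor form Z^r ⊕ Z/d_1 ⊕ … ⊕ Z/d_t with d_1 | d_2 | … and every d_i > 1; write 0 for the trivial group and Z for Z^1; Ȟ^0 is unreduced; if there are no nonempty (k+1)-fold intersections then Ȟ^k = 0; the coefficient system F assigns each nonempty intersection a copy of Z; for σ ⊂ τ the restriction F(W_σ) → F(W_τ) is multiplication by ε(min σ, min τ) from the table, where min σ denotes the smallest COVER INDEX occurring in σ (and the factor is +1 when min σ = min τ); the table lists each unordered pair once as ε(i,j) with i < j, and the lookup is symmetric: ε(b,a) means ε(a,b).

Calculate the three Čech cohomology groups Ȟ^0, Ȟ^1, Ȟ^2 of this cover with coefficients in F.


nerve of the cover:
  W12={x} W16={s} W23={r} W34={t} W45={p} W56={y}
C dims 6,6; δ0: rk 6, SNF 1^5·2
Ȟ^0 = (6 − 6) − 0 = 0, so Ȟ^0 ≅ 0
Ȟ^1 = (6 − 0) − 6 = 0 plus torsion [2], so Ȟ^1 ≅ Z/2
Ȟ^2 = (0 − 0) − 0 = 0, so Ȟ^2 ≅ 0

Ȟ^0(U;F) ≅ 0,  Ȟ^1(U;F) ≅ Z/2,  Ȟ^2(U;F) ≅ 0
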